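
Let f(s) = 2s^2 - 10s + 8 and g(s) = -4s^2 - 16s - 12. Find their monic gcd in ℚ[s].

Repeated division with remainder:
  2s^2 - 10s + 8 = (-1/2)(-4s^2 - 16s - 12) + (-18s + 2)
  -4s^2 - 16s - 12 = ((2/9)s + 74/81)(-18s + 2) + (-1120/81)
  -18s + 2 = ((729/560)s - 81/560)(-1120/81) + (0)
The last nonzero remainder is the constant -1120/81, so the polynomials are coprime and gcd = 1.

1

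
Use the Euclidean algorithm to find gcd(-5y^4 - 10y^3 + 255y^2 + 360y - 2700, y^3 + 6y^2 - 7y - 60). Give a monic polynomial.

y^2 + 2y - 15

By polynomial division,
  -5y^4 - 10y^3 + 255y^2 + 360y - 2700 = (-5y + 20)(y^3 + 6y^2 - 7y - 60) + (100y^2 + 200y - 1500)
  y^3 + 6y^2 - 7y - 60 = ((1/100)y + 1/25)(100y^2 + 200y - 1500) + (0)
Last nonzero remainder: 100y^2 + 200y - 1500. Dividing through by 100 gives the monic gcd y^2 + 2y - 15.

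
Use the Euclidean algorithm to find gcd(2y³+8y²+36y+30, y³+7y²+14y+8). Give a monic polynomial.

By polynomial division,
  2y³+8y²+36y+30 = (2)(y³+7y²+14y+8) + (-6y²+8y+14)
  y³+7y²+14y+8 = (-(1/6)y-25/18)(-6y²+8y+14) + ((247/9)y+247/9)
  -6y²+8y+14 = (-(54/247)y+126/247)((247/9)y+247/9) + (0)
Last nonzero remainder: (247/9)y+247/9. Dividing through by 247/9 gives the monic gcd y+1.

y+1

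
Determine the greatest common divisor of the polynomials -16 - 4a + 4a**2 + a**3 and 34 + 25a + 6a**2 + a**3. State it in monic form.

2 + a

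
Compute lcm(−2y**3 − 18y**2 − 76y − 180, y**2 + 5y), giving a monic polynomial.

Apply the Euclidean algorithm:
  −2y**3 − 18y**2 − 76y − 180 = (−2y − 8)(y**2 + 5y) + (−36y − 180)
  y**2 + 5y = (−(1/36)y)(−36y − 180) + (0)
Last nonzero remainder: −36y − 180. Dividing through by −36 gives the monic gcd y + 5.
Then lcm(f, g) = f·g / gcd(f, g); expanding and making the result monic gives the answer.

y**4 + 9y**3 + 38y**2 + 90y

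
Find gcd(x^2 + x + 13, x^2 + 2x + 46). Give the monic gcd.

1

Euclidean algorithm in ℚ[x]:
  x^2 + x + 13 = (x^2 + 2x + 46) + (-x - 33)
  x^2 + 2x + 46 = (-x + 31)(-x - 33) + (1069)
  -x - 33 = (-(1/1069)x - 33/1069)(1069) + (0)
The last nonzero remainder is the constant 1069, so the polynomials are coprime and gcd = 1.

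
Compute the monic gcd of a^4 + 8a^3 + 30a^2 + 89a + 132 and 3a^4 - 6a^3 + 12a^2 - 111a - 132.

By polynomial division,
  a^4 + 8a^3 + 30a^2 + 89a + 132 = (1/3)(3a^4 - 6a^3 + 12a^2 - 111a - 132) + (10a^3 + 26a^2 + 126a + 176)
  3a^4 - 6a^3 + 12a^2 - 111a - 132 = ((3/10)a - 69/50)(10a^3 + 26a^2 + 126a + 176) + ((252/25)a^2 + (252/25)a + 2772/25)
  10a^3 + 26a^2 + 126a + 176 = ((125/126)a + 100/63)((252/25)a^2 + (252/25)a + 2772/25) + (0)
Last nonzero remainder: (252/25)a^2 + (252/25)a + 2772/25. Dividing through by 252/25 gives the monic gcd a^2 + a + 11.

a^2 + a + 11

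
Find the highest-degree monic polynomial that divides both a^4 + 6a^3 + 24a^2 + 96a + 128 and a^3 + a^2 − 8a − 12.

Apply the Euclidean algorithm:
  a^4 + 6a^3 + 24a^2 + 96a + 128 = (a + 5)(a^3 + a^2 − 8a − 12) + (27a^2 + 148a + 188)
  a^3 + a^2 − 8a − 12 = ((1/27)a − 121/729)(27a^2 + 148a + 188) + ((7000/729)a + 14000/729)
  27a^2 + 148a + 188 = ((19683/7000)a + 34263/3500)((7000/729)a + 14000/729) + (0)
Last nonzero remainder: (7000/729)a + 14000/729. Dividing through by 7000/729 gives the monic gcd a + 2.

a + 2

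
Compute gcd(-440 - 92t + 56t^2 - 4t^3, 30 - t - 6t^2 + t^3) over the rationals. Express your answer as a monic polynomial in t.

-10 - 3t + t^2

Apply the Euclidean algorithm:
  -4t^3 + 56t^2 - 92t - 440 = (-4)(t^3 - 6t^2 - t + 30) + (32t^2 - 96t - 320)
  t^3 - 6t^2 - t + 30 = ((1/32)t - 3/32)(32t^2 - 96t - 320) + (0)
Last nonzero remainder: 32t^2 - 96t - 320. Dividing through by 32 gives the monic gcd t^2 - 3t - 10.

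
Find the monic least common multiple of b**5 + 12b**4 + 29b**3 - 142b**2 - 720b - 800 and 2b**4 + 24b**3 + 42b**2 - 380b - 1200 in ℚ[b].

b**6 + 18b**5 + 101b**4 + 32b**3 - 1572b**2 - 5120b - 4800

Repeated division with remainder:
  b**5 + 12b**4 + 29b**3 - 142b**2 - 720b - 800 = ((1/2)b)(2b**4 + 24b**3 + 42b**2 - 380b - 1200) + (8b**3 + 48b**2 - 120b - 800)
  2b**4 + 24b**3 + 42b**2 - 380b - 1200 = ((1/4)b + 3/2)(8b**3 + 48b**2 - 120b - 800) + (0)
Last nonzero remainder: 8b**3 + 48b**2 - 120b - 800. Dividing through by 8 gives the monic gcd b**3 + 6b**2 - 15b - 100.
Then lcm(f, g) = f·g / gcd(f, g); expanding and making the result monic gives the answer.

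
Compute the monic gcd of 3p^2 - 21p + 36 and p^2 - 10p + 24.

p - 4

By polynomial division,
  3p^2 - 21p + 36 = (3)(p^2 - 10p + 24) + (9p - 36)
  p^2 - 10p + 24 = ((1/9)p - 2/3)(9p - 36) + (0)
Last nonzero remainder: 9p - 36. Dividing through by 9 gives the monic gcd p - 4.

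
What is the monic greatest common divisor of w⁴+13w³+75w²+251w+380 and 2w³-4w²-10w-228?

w²+4w+19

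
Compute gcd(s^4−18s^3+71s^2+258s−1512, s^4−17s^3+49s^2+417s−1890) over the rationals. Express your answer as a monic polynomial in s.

s^3−22s^2+159s−378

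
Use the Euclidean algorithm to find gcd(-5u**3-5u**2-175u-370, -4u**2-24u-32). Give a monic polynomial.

u+2

By polynomial division,
  -5u**3-5u**2-175u-370 = ((5/4)u-25/4)(-4u**2-24u-32) + (-285u-570)
  -4u**2-24u-32 = ((4/285)u+16/285)(-285u-570) + (0)
Last nonzero remainder: -285u-570. Dividing through by -285 gives the monic gcd u+2.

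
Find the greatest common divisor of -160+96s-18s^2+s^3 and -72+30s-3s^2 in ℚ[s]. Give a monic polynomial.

-4+s

Repeated division with remainder:
  s^3-18s^2+96s-160 = (-(1/3)s+8/3)(-3s^2+30s-72) + (-8s+32)
  -3s^2+30s-72 = ((3/8)s-9/4)(-8s+32) + (0)
Last nonzero remainder: -8s+32. Dividing through by -8 gives the monic gcd s-4.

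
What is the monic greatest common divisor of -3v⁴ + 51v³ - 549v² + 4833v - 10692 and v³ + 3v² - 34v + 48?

v - 3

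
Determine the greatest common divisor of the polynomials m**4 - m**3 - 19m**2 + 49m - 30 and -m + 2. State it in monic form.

m - 2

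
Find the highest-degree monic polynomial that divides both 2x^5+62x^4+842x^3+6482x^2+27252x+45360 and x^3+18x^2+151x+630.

Repeated division with remainder:
  2x^5+62x^4+842x^3+6482x^2+27252x+45360 = (2x^2+26x+72)(x^3+18x^2+151x+630) + (0)
The last nonzero remainder x^3+18x^2+151x+630 is already monic.

x^3+18x^2+151x+630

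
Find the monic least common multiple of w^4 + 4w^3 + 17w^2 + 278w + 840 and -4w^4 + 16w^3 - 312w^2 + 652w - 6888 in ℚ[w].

Apply the Euclidean algorithm:
  w^4 + 4w^3 + 17w^2 + 278w + 840 = (-1/4)(-4w^4 + 16w^3 - 312w^2 + 652w - 6888) + (8w^3 - 61w^2 + 441w - 882)
  -4w^4 + 16w^3 - 312w^2 + 652w - 6888 = (-(1/2)w - 29/16)(8w^3 - 61w^2 + 441w - 882) + (-(3233/16)w^2 + (16165/16)w - 67893/8)
  8w^3 - 61w^2 + 441w - 882 = (-(128/3233)w + 336/3233)(-(3233/16)w^2 + (16165/16)w - 67893/8) + (0)
Last nonzero remainder: -(3233/16)w^2 + (16165/16)w - 67893/8. Dividing through by -3233/16 gives the monic gcd w^2 - 5w + 42.
Then lcm(f, g) = f·g / gcd(f, g); expanding and making the result monic gives the answer.

w^6 + 5w^5 + 62w^4 + 459w^3 + 1815w^2 + 12238w + 34440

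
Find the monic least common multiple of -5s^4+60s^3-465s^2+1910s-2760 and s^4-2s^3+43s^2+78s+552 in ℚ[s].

s^6-9s^5+69s^4-247s^3+522s^2-2928s+6624

Repeated division with remainder:
  -5s^4+60s^3-465s^2+1910s-2760 = (-5)(s^4-2s^3+43s^2+78s+552) + (50s^3-250s^2+2300s)
  s^4-2s^3+43s^2+78s+552 = ((1/50)s+3/50)(50s^3-250s^2+2300s) + (12s^2-60s+552)
  50s^3-250s^2+2300s = ((25/6)s)(12s^2-60s+552) + (0)
Last nonzero remainder: 12s^2-60s+552. Dividing through by 12 gives the monic gcd s^2-5s+46.
Then lcm(f, g) = f·g / gcd(f, g); expanding and making the result monic gives the answer.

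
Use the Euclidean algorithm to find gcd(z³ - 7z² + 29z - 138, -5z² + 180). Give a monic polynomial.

Apply the Euclidean algorithm:
  z³ - 7z² + 29z - 138 = (-(1/5)z + 7/5)(-5z² + 180) + (65z - 390)
  -5z² + 180 = (-(1/13)z - 6/13)(65z - 390) + (0)
Last nonzero remainder: 65z - 390. Dividing through by 65 gives the monic gcd z - 6.

z - 6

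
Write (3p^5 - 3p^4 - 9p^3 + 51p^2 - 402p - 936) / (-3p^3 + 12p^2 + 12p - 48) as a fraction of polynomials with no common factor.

(-p^3 - p^2 - 7p - 39)/(p - 2)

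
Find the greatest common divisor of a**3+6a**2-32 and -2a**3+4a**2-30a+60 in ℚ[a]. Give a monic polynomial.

Euclidean algorithm in ℚ[a]:
  a**3+6a**2-32 = (-1/2)(-2a**3+4a**2-30a+60) + (8a**2-15a-2)
  -2a**3+4a**2-30a+60 = (-(1/4)a+1/32)(8a**2-15a-2) + (-(961/32)a+961/16)
  8a**2-15a-2 = (-(256/961)a-32/961)(-(961/32)a+961/16) + (0)
Last nonzero remainder: -(961/32)a+961/16. Dividing through by -961/32 gives the monic gcd a-2.

a-2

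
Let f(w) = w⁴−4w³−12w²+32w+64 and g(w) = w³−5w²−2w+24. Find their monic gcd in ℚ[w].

w²−2w−8

Repeated division with remainder:
  w⁴−4w³−12w²+32w+64 = (w+1)(w³−5w²−2w+24) + (−5w²+10w+40)
  w³−5w²−2w+24 = (−(1/5)w+3/5)(−5w²+10w+40) + (0)
Last nonzero remainder: −5w²+10w+40. Dividing through by −5 gives the monic gcd w²−2w−8.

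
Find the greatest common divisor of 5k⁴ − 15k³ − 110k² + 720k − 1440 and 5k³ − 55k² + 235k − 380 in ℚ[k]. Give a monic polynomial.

Apply the Euclidean algorithm:
  5k⁴ − 15k³ − 110k² + 720k − 1440 = (k + 8)(5k³ − 55k² + 235k − 380) + (95k² − 780k + 1600)
  5k³ − 55k² + 235k − 380 = ((1/19)k − 53/361)(95k² − 780k + 1600) + ((13095/361)k − 52380/361)
  95k² − 780k + 1600 = ((6859/2619)k − 28880/2619)((13095/361)k − 52380/361) + (0)
Last nonzero remainder: (13095/361)k − 52380/361. Dividing through by 13095/361 gives the monic gcd k − 4.

k − 4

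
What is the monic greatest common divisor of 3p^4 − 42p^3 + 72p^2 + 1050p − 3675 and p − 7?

p − 7

Apply the Euclidean algorithm:
  3p^4 − 42p^3 + 72p^2 + 1050p − 3675 = (3p^3 − 21p^2 − 75p + 525)(p − 7) + (0)
The last nonzero remainder p − 7 is already monic.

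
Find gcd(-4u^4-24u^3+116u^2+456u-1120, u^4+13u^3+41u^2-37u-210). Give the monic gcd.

u^3+10u^2+11u-70

By polynomial division,
  -4u^4-24u^3+116u^2+456u-1120 = (-4)(u^4+13u^3+41u^2-37u-210) + (28u^3+280u^2+308u-1960)
  u^4+13u^3+41u^2-37u-210 = ((1/28)u+3/28)(28u^3+280u^2+308u-1960) + (0)
Last nonzero remainder: 28u^3+280u^2+308u-1960. Dividing through by 28 gives the monic gcd u^3+10u^2+11u-70.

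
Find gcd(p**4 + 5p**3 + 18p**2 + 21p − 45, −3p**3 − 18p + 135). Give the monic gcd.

Euclidean algorithm in ℚ[p]:
  p**4 + 5p**3 + 18p**2 + 21p − 45 = (−(1/3)p − 5/3)(−3p**3 − 18p + 135) + (12p**2 + 36p + 180)
  −3p**3 − 18p + 135 = (−(1/4)p + 3/4)(12p**2 + 36p + 180) + (0)
Last nonzero remainder: 12p**2 + 36p + 180. Dividing through by 12 gives the monic gcd p**2 + 3p + 15.

p**2 + 3p + 15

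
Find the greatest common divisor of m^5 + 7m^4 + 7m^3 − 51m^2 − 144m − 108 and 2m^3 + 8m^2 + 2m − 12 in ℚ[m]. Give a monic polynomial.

m^2 + 5m + 6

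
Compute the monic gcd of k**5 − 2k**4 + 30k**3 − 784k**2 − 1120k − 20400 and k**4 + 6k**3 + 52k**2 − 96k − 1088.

k**2 + 6k + 68

Apply the Euclidean algorithm:
  k**5 − 2k**4 + 30k**3 − 784k**2 − 1120k − 20400 = (k − 8)(k**4 + 6k**3 + 52k**2 − 96k − 1088) + (26k**3 − 272k**2 − 800k − 29104)
  k**4 + 6k**3 + 52k**2 − 96k − 1088 = ((1/26)k + 107/169)(26k**3 − 272k**2 − 800k − 29104) + ((43092/169)k**2 + (258552/169)k + 2930256/169)
  26k**3 − 272k**2 − 800k − 29104 = ((2197/21546)k − 18083/10773)((43092/169)k**2 + (258552/169)k + 2930256/169) + (0)
Last nonzero remainder: (43092/169)k**2 + (258552/169)k + 2930256/169. Dividing through by 43092/169 gives the monic gcd k**2 + 6k + 68.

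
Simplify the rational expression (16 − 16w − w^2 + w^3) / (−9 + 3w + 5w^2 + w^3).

(−16 + w^2)/(9 + 6w + w^2)

By polynomial division,
  w^3 − w^2 − 16w + 16 = (w^3 + 5w^2 + 3w − 9) + (−6w^2 − 19w + 25)
  w^3 + 5w^2 + 3w − 9 = (−(1/6)w − 11/36)(−6w^2 − 19w + 25) + ((49/36)w − 49/36)
  −6w^2 − 19w + 25 = (−(216/49)w − 900/49)((49/36)w − 49/36) + (0)
Last nonzero remainder: (49/36)w − 49/36. Dividing through by 49/36 gives the monic gcd w − 1.
Cancel w − 1 from numerator and denominator to get the reduced form.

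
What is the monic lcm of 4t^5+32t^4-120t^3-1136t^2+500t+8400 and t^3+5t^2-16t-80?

Euclidean algorithm in ℚ[t]:
  4t^5+32t^4-120t^3-1136t^2+500t+8400 = (4t^2+12t-116)(t^3+5t^2-16t-80) + (-44t^2-396t-880)
  t^3+5t^2-16t-80 = (-(1/44)t+1/11)(-44t^2-396t-880) + (0)
Last nonzero remainder: -44t^2-396t-880. Dividing through by -44 gives the monic gcd t^2+9t+20.
Then lcm(f, g) = f·g / gcd(f, g); expanding and making the result monic gives the answer.

t^6+4t^5-62t^4-164t^3+1261t^2+1600t-8400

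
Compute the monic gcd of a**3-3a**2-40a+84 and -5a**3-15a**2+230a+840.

Apply the Euclidean algorithm:
  a**3-3a**2-40a+84 = (-1/5)(-5a**3-15a**2+230a+840) + (-6a**2+6a+252)
  -5a**3-15a**2+230a+840 = ((5/6)a+10/3)(-6a**2+6a+252) + (0)
Last nonzero remainder: -6a**2+6a+252. Dividing through by -6 gives the monic gcd a**2-a-42.

a**2-a-42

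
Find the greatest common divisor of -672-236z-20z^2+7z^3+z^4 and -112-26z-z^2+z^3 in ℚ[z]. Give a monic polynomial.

Apply the Euclidean algorithm:
  z^4+7z^3-20z^2-236z-672 = (z+8)(z^3-z^2-26z-112) + (14z^2+84z+224)
  z^3-z^2-26z-112 = ((1/14)z-1/2)(14z^2+84z+224) + (0)
Last nonzero remainder: 14z^2+84z+224. Dividing through by 14 gives the monic gcd z^2+6z+16.

16+6z+z^2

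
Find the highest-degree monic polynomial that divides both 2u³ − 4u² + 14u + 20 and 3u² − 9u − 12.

u + 1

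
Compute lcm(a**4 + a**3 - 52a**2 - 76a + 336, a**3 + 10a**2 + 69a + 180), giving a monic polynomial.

a**6 + 7a**5 - a**4 - 343a**3 - 2460a**2 - 1404a + 15120

Apply the Euclidean algorithm:
  a**4 + a**3 - 52a**2 - 76a + 336 = (a - 9)(a**3 + 10a**2 + 69a + 180) + (-31a**2 + 365a + 1956)
  a**3 + 10a**2 + 69a + 180 = (-(1/31)a - 675/961)(-31a**2 + 365a + 1956) + ((373320/961)a + 1493280/961)
  -31a**2 + 365a + 1956 = (-(29791/373320)a + 156643/124440)((373320/961)a + 1493280/961) + (0)
Last nonzero remainder: (373320/961)a + 1493280/961. Dividing through by 373320/961 gives the monic gcd a + 4.
Then lcm(f, g) = f·g / gcd(f, g); expanding and making the result monic gives the answer.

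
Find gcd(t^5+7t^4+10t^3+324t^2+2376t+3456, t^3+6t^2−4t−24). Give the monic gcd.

t^2+8t+12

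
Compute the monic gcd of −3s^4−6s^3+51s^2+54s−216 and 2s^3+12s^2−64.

By polynomial division,
  −3s^4−6s^3+51s^2+54s−216 = (−(3/2)s+6)(2s^3+12s^2−64) + (−21s^2−42s+168)
  2s^3+12s^2−64 = (−(2/21)s−8/21)(−21s^2−42s+168) + (0)
Last nonzero remainder: −21s^2−42s+168. Dividing through by −21 gives the monic gcd s^2+2s−8.

s^2+2s−8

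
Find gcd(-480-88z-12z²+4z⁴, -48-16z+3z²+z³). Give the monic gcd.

By polynomial division,
  4z⁴-12z²-88z-480 = (4z-12)(z³+3z²-16z-48) + (88z²-88z-1056)
  z³+3z²-16z-48 = ((1/88)z+1/22)(88z²-88z-1056) + (0)
Last nonzero remainder: 88z²-88z-1056. Dividing through by 88 gives the monic gcd z²-z-12.

-12-z+z²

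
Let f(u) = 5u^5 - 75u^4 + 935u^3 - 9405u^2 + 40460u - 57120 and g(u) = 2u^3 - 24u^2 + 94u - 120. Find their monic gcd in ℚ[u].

u^2 - 7u + 12

Euclidean algorithm in ℚ[u]:
  5u^5 - 75u^4 + 935u^3 - 9405u^2 + 40460u - 57120 = ((5/2)u^2 - (15/2)u + 260)(2u^3 - 24u^2 + 94u - 120) + (-2160u^2 + 15120u - 25920)
  2u^3 - 24u^2 + 94u - 120 = (-(1/1080)u + 1/216)(-2160u^2 + 15120u - 25920) + (0)
Last nonzero remainder: -2160u^2 + 15120u - 25920. Dividing through by -2160 gives the monic gcd u^2 - 7u + 12.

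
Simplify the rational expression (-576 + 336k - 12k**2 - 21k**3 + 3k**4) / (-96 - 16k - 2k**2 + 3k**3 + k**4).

(48 - 24k + 3k**2)/(8 + 2k + k**2)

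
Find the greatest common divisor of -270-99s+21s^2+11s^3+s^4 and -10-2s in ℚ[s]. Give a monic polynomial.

5+s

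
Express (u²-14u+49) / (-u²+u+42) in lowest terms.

By polynomial division,
  u²-14u+49 = (-1)(-u²+u+42) + (-13u+91)
  -u²+u+42 = ((1/13)u+6/13)(-13u+91) + (0)
Last nonzero remainder: -13u+91. Dividing through by -13 gives the monic gcd u-7.
Cancel u-7 from numerator and denominator to get the reduced form.

(-u+7)/(u+6)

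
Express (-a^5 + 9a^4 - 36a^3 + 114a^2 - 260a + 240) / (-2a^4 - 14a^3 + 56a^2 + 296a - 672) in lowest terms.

(a^3 - 3a^2 + 10a - 30)/(2a^2 + 26a + 84)

By polynomial division,
  -a^5 + 9a^4 - 36a^3 + 114a^2 - 260a + 240 = ((1/2)a - 8)(-2a^4 - 14a^3 + 56a^2 + 296a - 672) + (-176a^3 + 414a^2 + 2444a - 5136)
  -2a^4 - 14a^3 + 56a^2 + 296a - 672 = ((1/88)a + 823/7744)(-176a^3 + 414a^2 + 2444a - 5136) + (-(61065/3872)a^2 + (183195/1936)a - 61065/484)
  -176a^3 + 414a^2 + 2444a - 5136 = ((681472/61065)a + 828608/20355)(-(61065/3872)a^2 + (183195/1936)a - 61065/484) + (0)
Last nonzero remainder: -(61065/3872)a^2 + (183195/1936)a - 61065/484. Dividing through by -61065/3872 gives the monic gcd a^2 - 6a + 8.
Cancel a^2 - 6a + 8 from numerator and denominator to get the reduced form.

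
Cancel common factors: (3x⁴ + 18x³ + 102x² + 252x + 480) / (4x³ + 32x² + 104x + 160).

Apply the Euclidean algorithm:
  3x⁴ + 18x³ + 102x² + 252x + 480 = ((3/4)x - 3/2)(4x³ + 32x² + 104x + 160) + (72x² + 288x + 720)
  4x³ + 32x² + 104x + 160 = ((1/18)x + 2/9)(72x² + 288x + 720) + (0)
Last nonzero remainder: 72x² + 288x + 720. Dividing through by 72 gives the monic gcd x² + 4x + 10.
Cancel x² + 4x + 10 from numerator and denominator to get the reduced form.

(3x² + 6x + 48)/(4x + 16)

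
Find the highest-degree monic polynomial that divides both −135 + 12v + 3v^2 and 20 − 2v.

1

Euclidean algorithm in ℚ[v]:
  3v^2 + 12v − 135 = (−(3/2)v − 21)(−2v + 20) + (285)
  −2v + 20 = (−(2/285)v + 4/57)(285) + (0)
The last nonzero remainder is the constant 285, so the polynomials are coprime and gcd = 1.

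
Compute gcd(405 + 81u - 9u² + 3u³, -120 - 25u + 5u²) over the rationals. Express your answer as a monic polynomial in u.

Apply the Euclidean algorithm:
  3u³ - 9u² + 81u + 405 = ((3/5)u + 6/5)(5u² - 25u - 120) + (183u + 549)
  5u² - 25u - 120 = ((5/183)u - 40/183)(183u + 549) + (0)
Last nonzero remainder: 183u + 549. Dividing through by 183 gives the monic gcd u + 3.

3 + u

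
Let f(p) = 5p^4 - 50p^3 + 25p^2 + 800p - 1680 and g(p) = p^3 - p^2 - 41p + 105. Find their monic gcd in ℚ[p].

p - 3

By polynomial division,
  5p^4 - 50p^3 + 25p^2 + 800p - 1680 = (5p - 45)(p^3 - p^2 - 41p + 105) + (185p^2 - 1570p + 3045)
  p^3 - p^2 - 41p + 105 = ((1/185)p + 277/6845)(185p^2 - 1570p + 3045) + ((8316/1369)p - 24948/1369)
  185p^2 - 1570p + 3045 = ((253265/8316)p - 198505/1188)((8316/1369)p - 24948/1369) + (0)
Last nonzero remainder: (8316/1369)p - 24948/1369. Dividing through by 8316/1369 gives the monic gcd p - 3.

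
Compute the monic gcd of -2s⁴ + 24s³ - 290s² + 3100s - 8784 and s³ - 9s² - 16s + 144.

Euclidean algorithm in ℚ[s]:
  -2s⁴ + 24s³ - 290s² + 3100s - 8784 = (-2s + 6)(s³ - 9s² - 16s + 144) + (-268s² + 3484s - 9648)
  s³ - 9s² - 16s + 144 = (-(1/268)s - 1/67)(-268s² + 3484s - 9648) + (0)
Last nonzero remainder: -268s² + 3484s - 9648. Dividing through by -268 gives the monic gcd s² - 13s + 36.

s² - 13s + 36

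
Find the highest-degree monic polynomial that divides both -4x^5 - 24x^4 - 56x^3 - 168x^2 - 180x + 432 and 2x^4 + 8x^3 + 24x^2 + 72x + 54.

By polynomial division,
  -4x^5 - 24x^4 - 56x^3 - 168x^2 - 180x + 432 = (-2x - 4)(2x^4 + 8x^3 + 24x^2 + 72x + 54) + (24x^3 + 72x^2 + 216x + 648)
  2x^4 + 8x^3 + 24x^2 + 72x + 54 = ((1/12)x + 1/12)(24x^3 + 72x^2 + 216x + 648) + (0)
Last nonzero remainder: 24x^3 + 72x^2 + 216x + 648. Dividing through by 24 gives the monic gcd x^3 + 3x^2 + 9x + 27.

x^3 + 3x^2 + 9x + 27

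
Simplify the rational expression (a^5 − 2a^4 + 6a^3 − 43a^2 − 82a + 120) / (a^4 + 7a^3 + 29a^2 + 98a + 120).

(a^2 − 5a + 4)/(a + 4)

Apply the Euclidean algorithm:
  a^5 − 2a^4 + 6a^3 − 43a^2 − 82a + 120 = (a − 9)(a^4 + 7a^3 + 29a^2 + 98a + 120) + (40a^3 + 120a^2 + 680a + 1200)
  a^4 + 7a^3 + 29a^2 + 98a + 120 = ((1/40)a + 1/10)(40a^3 + 120a^2 + 680a + 1200) + (0)
Last nonzero remainder: 40a^3 + 120a^2 + 680a + 1200. Dividing through by 40 gives the monic gcd a^3 + 3a^2 + 17a + 30.
Cancel a^3 + 3a^2 + 17a + 30 from numerator and denominator to get the reduced form.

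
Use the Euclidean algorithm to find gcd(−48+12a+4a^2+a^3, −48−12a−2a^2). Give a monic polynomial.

Euclidean algorithm in ℚ[a]:
  a^3+4a^2+12a−48 = (−(1/2)a+1)(−2a^2−12a−48) + (0)
Last nonzero remainder: −2a^2−12a−48. Dividing through by −2 gives the monic gcd a^2+6a+24.

24+6a+a^2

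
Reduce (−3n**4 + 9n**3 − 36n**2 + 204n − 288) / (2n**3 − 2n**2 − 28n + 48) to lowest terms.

(−3n**2 − 6n − 48)/(2n + 8)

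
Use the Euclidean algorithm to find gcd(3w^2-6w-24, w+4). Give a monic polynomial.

Euclidean algorithm in ℚ[w]:
  3w^2-6w-24 = (3w-18)(w+4) + (48)
  w+4 = ((1/48)w+1/12)(48) + (0)
The last nonzero remainder is the constant 48, so the polynomials are coprime and gcd = 1.

1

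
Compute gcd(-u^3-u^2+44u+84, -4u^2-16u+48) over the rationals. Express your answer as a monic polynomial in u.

By polynomial division,
  -u^3-u^2+44u+84 = ((1/4)u-3/4)(-4u^2-16u+48) + (20u+120)
  -4u^2-16u+48 = (-(1/5)u+2/5)(20u+120) + (0)
Last nonzero remainder: 20u+120. Dividing through by 20 gives the monic gcd u+6.

u+6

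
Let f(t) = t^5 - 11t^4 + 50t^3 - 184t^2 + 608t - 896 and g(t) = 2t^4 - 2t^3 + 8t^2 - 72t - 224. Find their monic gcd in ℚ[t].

By polynomial division,
  t^5 - 11t^4 + 50t^3 - 184t^2 + 608t - 896 = ((1/2)t - 5)(2t^4 - 2t^3 + 8t^2 - 72t - 224) + (36t^3 - 108t^2 + 360t - 2016)
  2t^4 - 2t^3 + 8t^2 - 72t - 224 = ((1/18)t + 1/9)(36t^3 - 108t^2 + 360t - 2016) + (0)
Last nonzero remainder: 36t^3 - 108t^2 + 360t - 2016. Dividing through by 36 gives the monic gcd t^3 - 3t^2 + 10t - 56.

t^3 - 3t^2 + 10t - 56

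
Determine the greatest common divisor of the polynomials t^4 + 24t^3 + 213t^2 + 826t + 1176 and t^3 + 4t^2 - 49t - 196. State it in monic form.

t^2 + 11t + 28

Euclidean algorithm in ℚ[t]:
  t^4 + 24t^3 + 213t^2 + 826t + 1176 = (t + 20)(t^3 + 4t^2 - 49t - 196) + (182t^2 + 2002t + 5096)
  t^3 + 4t^2 - 49t - 196 = ((1/182)t - 1/26)(182t^2 + 2002t + 5096) + (0)
Last nonzero remainder: 182t^2 + 2002t + 5096. Dividing through by 182 gives the monic gcd t^2 + 11t + 28.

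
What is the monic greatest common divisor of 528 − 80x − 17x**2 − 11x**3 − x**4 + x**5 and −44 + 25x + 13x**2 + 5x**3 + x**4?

44 + 19x + 6x**2 + x**3

By polynomial division,
  x**5 − x**4 − 11x**3 − 17x**2 − 80x + 528 = (x − 6)(x**4 + 5x**3 + 13x**2 + 25x − 44) + (6x**3 + 36x**2 + 114x + 264)
  x**4 + 5x**3 + 13x**2 + 25x − 44 = ((1/6)x − 1/6)(6x**3 + 36x**2 + 114x + 264) + (0)
Last nonzero remainder: 6x**3 + 36x**2 + 114x + 264. Dividing through by 6 gives the monic gcd x**3 + 6x**2 + 19x + 44.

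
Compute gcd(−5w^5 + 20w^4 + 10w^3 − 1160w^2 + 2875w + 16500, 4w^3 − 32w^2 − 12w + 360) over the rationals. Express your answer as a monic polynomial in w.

Apply the Euclidean algorithm:
  −5w^5 + 20w^4 + 10w^3 − 1160w^2 + 2875w + 16500 = (−(5/4)w^2 − 5w − 165/4)(4w^3 − 32w^2 − 12w + 360) + (−2090w^2 + 4180w + 31350)
  4w^3 − 32w^2 − 12w + 360 = (−(2/1045)w + 12/1045)(−2090w^2 + 4180w + 31350) + (0)
Last nonzero remainder: −2090w^2 + 4180w + 31350. Dividing through by −2090 gives the monic gcd w^2 − 2w − 15.

w^2 − 2w − 15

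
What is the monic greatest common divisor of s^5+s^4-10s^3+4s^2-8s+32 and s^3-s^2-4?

s^3-s^2-4

Repeated division with remainder:
  s^5+s^4-10s^3+4s^2-8s+32 = (s^2+2s-8)(s^3-s^2-4) + (0)
The last nonzero remainder s^3-s^2-4 is already monic.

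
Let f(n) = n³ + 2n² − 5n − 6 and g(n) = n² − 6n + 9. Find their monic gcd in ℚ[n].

Apply the Euclidean algorithm:
  n³ + 2n² − 5n − 6 = (n + 8)(n² − 6n + 9) + (34n − 78)
  n² − 6n + 9 = ((1/34)n − 63/578)(34n − 78) + (144/289)
  34n − 78 = ((4913/72)n − 3757/24)(144/289) + (0)
The last nonzero remainder is the constant 144/289, so the polynomials are coprime and gcd = 1.

1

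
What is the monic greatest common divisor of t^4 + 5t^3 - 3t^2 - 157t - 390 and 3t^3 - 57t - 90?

t^2 - 2t - 15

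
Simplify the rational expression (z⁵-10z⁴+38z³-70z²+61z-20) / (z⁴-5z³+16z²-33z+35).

Repeated division with remainder:
  z⁵-10z⁴+38z³-70z²+61z-20 = (z-5)(z⁴-5z³+16z²-33z+35) + (-3z³+43z²-139z+155)
  z⁴-5z³+16z²-33z+35 = (-(1/3)z-28/9)(-3z³+43z²-139z+155) + ((931/9)z²-(3724/9)z+4655/9)
  -3z³+43z²-139z+155 = (-(27/931)z+279/931)((931/9)z²-(3724/9)z+4655/9) + (0)
Last nonzero remainder: (931/9)z²-(3724/9)z+4655/9. Dividing through by 931/9 gives the monic gcd z²-4z+5.
Cancel z²-4z+5 from numerator and denominator to get the reduced form.

(z³-6z²+9z-4)/(z²-z+7)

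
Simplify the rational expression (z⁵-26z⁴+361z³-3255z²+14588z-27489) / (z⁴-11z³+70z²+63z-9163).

(z²-8z+21)/(z+7)

Apply the Euclidean algorithm:
  z⁵-26z⁴+361z³-3255z²+14588z-27489 = (z-15)(z⁴-11z³+70z²+63z-9163) + (126z³-2268z²+24696z-164934)
  z⁴-11z³+70z²+63z-9163 = ((1/126)z+1/18)(126z³-2268z²+24696z-164934) + (0)
Last nonzero remainder: 126z³-2268z²+24696z-164934. Dividing through by 126 gives the monic gcd z³-18z²+196z-1309.
Cancel z³-18z²+196z-1309 from numerator and denominator to get the reduced form.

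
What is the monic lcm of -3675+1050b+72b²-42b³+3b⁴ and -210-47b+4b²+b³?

-7350+875b+494b²-60b³-8b⁴+b⁵

By polynomial division,
  3b⁴-42b³+72b²+1050b-3675 = (3b-54)(b³+4b²-47b-210) + (429b²-858b-15015)
  b³+4b²-47b-210 = ((1/429)b+2/143)(429b²-858b-15015) + (0)
Last nonzero remainder: 429b²-858b-15015. Dividing through by 429 gives the monic gcd b²-2b-35.
Then lcm(f, g) = f·g / gcd(f, g); expanding and making the result monic gives the answer.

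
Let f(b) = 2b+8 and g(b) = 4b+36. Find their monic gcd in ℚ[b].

1

Apply the Euclidean algorithm:
  2b+8 = (1/2)(4b+36) + (-10)
  4b+36 = (-(2/5)b-18/5)(-10) + (0)
The last nonzero remainder is the constant -10, so the polynomials are coprime and gcd = 1.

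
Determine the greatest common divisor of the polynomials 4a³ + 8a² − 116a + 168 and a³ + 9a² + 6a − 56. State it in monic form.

Apply the Euclidean algorithm:
  4a³ + 8a² − 116a + 168 = (4)(a³ + 9a² + 6a − 56) + (−28a² − 140a + 392)
  a³ + 9a² + 6a − 56 = (−(1/28)a − 1/7)(−28a² − 140a + 392) + (0)
Last nonzero remainder: −28a² − 140a + 392. Dividing through by −28 gives the monic gcd a² + 5a − 14.

a² + 5a − 14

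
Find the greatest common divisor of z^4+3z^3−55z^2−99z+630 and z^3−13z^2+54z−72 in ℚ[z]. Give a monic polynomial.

z^2−9z+18

By polynomial division,
  z^4+3z^3−55z^2−99z+630 = (z+16)(z^3−13z^2+54z−72) + (99z^2−891z+1782)
  z^3−13z^2+54z−72 = ((1/99)z−4/99)(99z^2−891z+1782) + (0)
Last nonzero remainder: 99z^2−891z+1782. Dividing through by 99 gives the monic gcd z^2−9z+18.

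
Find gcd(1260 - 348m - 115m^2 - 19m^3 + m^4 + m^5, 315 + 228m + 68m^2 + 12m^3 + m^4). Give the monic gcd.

105 + 41m + 9m^2 + m^3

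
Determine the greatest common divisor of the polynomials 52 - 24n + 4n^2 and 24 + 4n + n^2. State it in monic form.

1

Repeated division with remainder:
  4n^2 - 24n + 52 = (4)(n^2 + 4n + 24) + (-40n - 44)
  n^2 + 4n + 24 = (-(1/40)n - 29/400)(-40n - 44) + (2081/100)
  -40n - 44 = (-(4000/2081)n - 4400/2081)(2081/100) + (0)
The last nonzero remainder is the constant 2081/100, so the polynomials are coprime and gcd = 1.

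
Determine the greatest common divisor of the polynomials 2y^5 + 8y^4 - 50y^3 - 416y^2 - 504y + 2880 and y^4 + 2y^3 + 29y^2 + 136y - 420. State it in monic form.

y^2 + 3y - 10

By polynomial division,
  2y^5 + 8y^4 - 50y^3 - 416y^2 - 504y + 2880 = (2y + 4)(y^4 + 2y^3 + 29y^2 + 136y - 420) + (-116y^3 - 804y^2 - 208y + 4560)
  y^4 + 2y^3 + 29y^2 + 136y - 420 = (-(1/116)y + 143/3364)(-116y^3 - 804y^2 - 208y + 4560) + ((51624/841)y^2 + (154872/841)y - 516240/841)
  -116y^3 - 804y^2 - 208y + 4560 = (-(24389/12906)y - 15979/2151)((51624/841)y^2 + (154872/841)y - 516240/841) + (0)
Last nonzero remainder: (51624/841)y^2 + (154872/841)y - 516240/841. Dividing through by 51624/841 gives the monic gcd y^2 + 3y - 10.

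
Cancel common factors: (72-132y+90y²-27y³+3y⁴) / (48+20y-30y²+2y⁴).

Repeated division with remainder:
  3y⁴-27y³+90y²-132y+72 = (3/2)(2y⁴-30y²+20y+48) + (-27y³+135y²-162y)
  2y⁴-30y²+20y+48 = (-(2/27)y-10/27)(-27y³+135y²-162y) + (8y²-40y+48)
  -27y³+135y²-162y = (-(27/8)y)(8y²-40y+48) + (0)
Last nonzero remainder: 8y²-40y+48. Dividing through by 8 gives the monic gcd y²-5y+6.
Cancel y²-5y+6 from numerator and denominator to get the reduced form.

(12-12y+3y²)/(8+10y+2y²)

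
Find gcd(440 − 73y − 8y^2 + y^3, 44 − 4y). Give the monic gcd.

By polynomial division,
  y^3 − 8y^2 − 73y + 440 = (−(1/4)y^2 − (3/4)y + 10)(−4y + 44) + (0)
Last nonzero remainder: −4y + 44. Dividing through by −4 gives the monic gcd y − 11.

−11 + y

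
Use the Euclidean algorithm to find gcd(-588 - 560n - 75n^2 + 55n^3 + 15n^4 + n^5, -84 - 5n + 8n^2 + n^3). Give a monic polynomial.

Repeated division with remainder:
  n^5 + 15n^4 + 55n^3 - 75n^2 - 560n - 588 = (n^2 + 7n + 4)(n^3 + 8n^2 - 5n - 84) + (12n^2 + 48n - 252)
  n^3 + 8n^2 - 5n - 84 = ((1/12)n + 1/3)(12n^2 + 48n - 252) + (0)
Last nonzero remainder: 12n^2 + 48n - 252. Dividing through by 12 gives the monic gcd n^2 + 4n - 21.

-21 + 4n + n^2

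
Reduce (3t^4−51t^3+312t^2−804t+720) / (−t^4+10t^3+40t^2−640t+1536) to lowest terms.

(−3t^2+21t−30)/(t^2−64)

Euclidean algorithm in ℚ[t]:
  3t^4−51t^3+312t^2−804t+720 = (−3)(−t^4+10t^3+40t^2−640t+1536) + (−21t^3+432t^2−2724t+5328)
  −t^4+10t^3+40t^2−640t+1536 = ((1/21)t+74/147)(−21t^3+432t^2−2724t+5328) + (−(2340/49)t^2+(23400/49)t−56160/49)
  −21t^3+432t^2−2724t+5328 = ((343/780)t−1813/390)(−(2340/49)t^2+(23400/49)t−56160/49) + (0)
Last nonzero remainder: −(2340/49)t^2+(23400/49)t−56160/49. Dividing through by −2340/49 gives the monic gcd t^2−10t+24.
Cancel t^2−10t+24 from numerator and denominator to get the reduced form.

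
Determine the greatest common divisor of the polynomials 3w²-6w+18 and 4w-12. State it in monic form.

By polynomial division,
  3w²-6w+18 = ((3/4)w+3/4)(4w-12) + (27)
  4w-12 = ((4/27)w-4/9)(27) + (0)
The last nonzero remainder is the constant 27, so the polynomials are coprime and gcd = 1.

1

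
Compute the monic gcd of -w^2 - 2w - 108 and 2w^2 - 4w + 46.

1

By polynomial division,
  -w^2 - 2w - 108 = (-1/2)(2w^2 - 4w + 46) + (-4w - 85)
  2w^2 - 4w + 46 = (-(1/2)w + 93/8)(-4w - 85) + (8273/8)
  -4w - 85 = (-(32/8273)w - 680/8273)(8273/8) + (0)
The last nonzero remainder is the constant 8273/8, so the polynomials are coprime and gcd = 1.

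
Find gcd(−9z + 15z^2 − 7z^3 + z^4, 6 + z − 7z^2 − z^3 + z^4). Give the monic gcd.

3 − 4z + z^2

Repeated division with remainder:
  z^4 − 7z^3 + 15z^2 − 9z = (z^4 − z^3 − 7z^2 + z + 6) + (−6z^3 + 22z^2 − 10z − 6)
  z^4 − z^3 − 7z^2 + z + 6 = (−(1/6)z − 4/9)(−6z^3 + 22z^2 − 10z − 6) + ((10/9)z^2 − (40/9)z + 10/3)
  −6z^3 + 22z^2 − 10z − 6 = (−(27/5)z − 9/5)((10/9)z^2 − (40/9)z + 10/3) + (0)
Last nonzero remainder: (10/9)z^2 − (40/9)z + 10/3. Dividing through by 10/9 gives the monic gcd z^2 − 4z + 3.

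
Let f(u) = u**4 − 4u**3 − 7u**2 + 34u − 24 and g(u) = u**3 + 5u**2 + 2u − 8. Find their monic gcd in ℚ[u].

Euclidean algorithm in ℚ[u]:
  u**4 − 4u**3 − 7u**2 + 34u − 24 = (u − 9)(u**3 + 5u**2 + 2u − 8) + (36u**2 + 60u − 96)
  u**3 + 5u**2 + 2u − 8 = ((1/36)u + 5/54)(36u**2 + 60u − 96) + (−(8/9)u + 8/9)
  36u**2 + 60u − 96 = (−(81/2)u − 108)(−(8/9)u + 8/9) + (0)
Last nonzero remainder: −(8/9)u + 8/9. Dividing through by −8/9 gives the monic gcd u − 1.

u − 1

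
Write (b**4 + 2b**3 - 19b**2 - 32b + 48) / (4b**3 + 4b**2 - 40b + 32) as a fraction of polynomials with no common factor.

Repeated division with remainder:
  b**4 + 2b**3 - 19b**2 - 32b + 48 = ((1/4)b + 1/4)(4b**3 + 4b**2 - 40b + 32) + (-10b**2 - 30b + 40)
  4b**3 + 4b**2 - 40b + 32 = (-(2/5)b + 4/5)(-10b**2 - 30b + 40) + (0)
Last nonzero remainder: -10b**2 - 30b + 40. Dividing through by -10 gives the monic gcd b**2 + 3b - 4.
Cancel b**2 + 3b - 4 from numerator and denominator to get the reduced form.

(b**2 - b - 12)/(4b - 8)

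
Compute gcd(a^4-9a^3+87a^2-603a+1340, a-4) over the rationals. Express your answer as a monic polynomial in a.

a-4

Repeated division with remainder:
  a^4-9a^3+87a^2-603a+1340 = (a^3-5a^2+67a-335)(a-4) + (0)
The last nonzero remainder a-4 is already monic.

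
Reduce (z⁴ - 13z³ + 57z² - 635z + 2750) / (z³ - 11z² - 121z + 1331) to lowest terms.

Euclidean algorithm in ℚ[z]:
  z⁴ - 13z³ + 57z² - 635z + 2750 = (z - 2)(z³ - 11z² - 121z + 1331) + (156z² - 2208z + 5412)
  z³ - 11z² - 121z + 1331 = ((1/156)z + 41/2028)(156z² - 2208z + 5412) + (-(18768/169)z + 206448/169)
  156z² - 2208z + 5412 = (-(2197/1564)z + 6929/1564)(-(18768/169)z + 206448/169) + (0)
Last nonzero remainder: -(18768/169)z + 206448/169. Dividing through by -18768/169 gives the monic gcd z - 11.
Cancel z - 11 from numerator and denominator to get the reduced form.

(z³ - 2z² + 35z - 250)/(z² - 121)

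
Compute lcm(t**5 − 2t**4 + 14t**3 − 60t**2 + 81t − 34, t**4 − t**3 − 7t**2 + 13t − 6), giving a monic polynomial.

Apply the Euclidean algorithm:
  t**5 − 2t**4 + 14t**3 − 60t**2 + 81t − 34 = (t − 1)(t**4 − t**3 − 7t**2 + 13t − 6) + (20t**3 − 80t**2 + 100t − 40)
  t**4 − t**3 − 7t**2 + 13t − 6 = ((1/20)t + 3/20)(20t**3 − 80t**2 + 100t − 40) + (0)
Last nonzero remainder: 20t**3 − 80t**2 + 100t − 40. Dividing through by 20 gives the monic gcd t**3 − 4t**2 + 5t − 2.
Then lcm(f, g) = f·g / gcd(f, g); expanding and making the result monic gives the answer.

t**6 + t**5 + 8t**4 − 18t**3 − 99t**2 + 209t − 102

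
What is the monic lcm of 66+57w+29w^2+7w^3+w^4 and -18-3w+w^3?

-198-105w-30w^2+8w^3+4w^4+w^5

Euclidean algorithm in ℚ[w]:
  w^4+7w^3+29w^2+57w+66 = (w+7)(w^3-3w-18) + (32w^2+96w+192)
  w^3-3w-18 = ((1/32)w-3/32)(32w^2+96w+192) + (0)
Last nonzero remainder: 32w^2+96w+192. Dividing through by 32 gives the monic gcd w^2+3w+6.
Then lcm(f, g) = f·g / gcd(f, g); expanding and making the result monic gives the answer.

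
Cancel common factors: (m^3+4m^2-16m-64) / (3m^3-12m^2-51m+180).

Repeated division with remainder:
  m^3+4m^2-16m-64 = (1/3)(3m^3-12m^2-51m+180) + (8m^2+m-124)
  3m^3-12m^2-51m+180 = ((3/8)m-99/64)(8m^2+m-124) + (-(189/64)m-189/16)
  8m^2+m-124 = (-(512/189)m+1984/189)(-(189/64)m-189/16) + (0)
Last nonzero remainder: -(189/64)m-189/16. Dividing through by -189/64 gives the monic gcd m+4.
Cancel m+4 from numerator and denominator to get the reduced form.

(m^2-16)/(3m^2-24m+45)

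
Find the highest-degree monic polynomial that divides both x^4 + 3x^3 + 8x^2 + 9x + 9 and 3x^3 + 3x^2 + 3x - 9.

Euclidean algorithm in ℚ[x]:
  x^4 + 3x^3 + 8x^2 + 9x + 9 = ((1/3)x + 2/3)(3x^3 + 3x^2 + 3x - 9) + (5x^2 + 10x + 15)
  3x^3 + 3x^2 + 3x - 9 = ((3/5)x - 3/5)(5x^2 + 10x + 15) + (0)
Last nonzero remainder: 5x^2 + 10x + 15. Dividing through by 5 gives the monic gcd x^2 + 2x + 3.

x^2 + 2x + 3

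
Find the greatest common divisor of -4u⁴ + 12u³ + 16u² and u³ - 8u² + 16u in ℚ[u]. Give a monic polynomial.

By polynomial division,
  -4u⁴ + 12u³ + 16u² = (-4u - 20)(u³ - 8u² + 16u) + (-80u² + 320u)
  u³ - 8u² + 16u = (-(1/80)u + 1/20)(-80u² + 320u) + (0)
Last nonzero remainder: -80u² + 320u. Dividing through by -80 gives the monic gcd u² - 4u.

u² - 4u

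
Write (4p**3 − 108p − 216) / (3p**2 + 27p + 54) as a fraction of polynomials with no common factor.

(4p**2 − 12p − 72)/(3p + 18)

Euclidean algorithm in ℚ[p]:
  4p**3 − 108p − 216 = ((4/3)p − 12)(3p**2 + 27p + 54) + (144p + 432)
  3p**2 + 27p + 54 = ((1/48)p + 1/8)(144p + 432) + (0)
Last nonzero remainder: 144p + 432. Dividing through by 144 gives the monic gcd p + 3.
Cancel p + 3 from numerator and denominator to get the reduced form.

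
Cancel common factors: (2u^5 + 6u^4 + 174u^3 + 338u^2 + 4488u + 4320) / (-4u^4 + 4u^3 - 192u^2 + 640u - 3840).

(-u^3 + u^2 - 43u - 45)/(2u^2 - 10u + 40)

Repeated division with remainder:
  2u^5 + 6u^4 + 174u^3 + 338u^2 + 4488u + 4320 = (-(1/2)u - 2)(-4u^4 + 4u^3 - 192u^2 + 640u - 3840) + (86u^3 + 274u^2 + 3848u - 3360)
  -4u^4 + 4u^3 - 192u^2 + 640u - 3840 = (-(2/43)u + 360/1849)(86u^3 + 274u^2 + 3848u - 3360) + (-(122720/1849)u^2 - (490880/1849)u - 5890560/1849)
  86u^3 + 274u^2 + 3848u - 3360 = (-(79507/61360)u + 12943/12272)(-(122720/1849)u^2 - (490880/1849)u - 5890560/1849) + (0)
Last nonzero remainder: -(122720/1849)u^2 - (490880/1849)u - 5890560/1849. Dividing through by -122720/1849 gives the monic gcd u^2 + 4u + 48.
Cancel u^2 + 4u + 48 from numerator and denominator to get the reduced form.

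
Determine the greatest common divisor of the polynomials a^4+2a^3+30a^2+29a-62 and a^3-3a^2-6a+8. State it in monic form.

a^2+a-2

Apply the Euclidean algorithm:
  a^4+2a^3+30a^2+29a-62 = (a+5)(a^3-3a^2-6a+8) + (51a^2+51a-102)
  a^3-3a^2-6a+8 = ((1/51)a-4/51)(51a^2+51a-102) + (0)
Last nonzero remainder: 51a^2+51a-102. Dividing through by 51 gives the monic gcd a^2+a-2.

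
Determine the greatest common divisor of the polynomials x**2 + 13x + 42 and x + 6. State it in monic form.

By polynomial division,
  x**2 + 13x + 42 = (x + 7)(x + 6) + (0)
The last nonzero remainder x + 6 is already monic.

x + 6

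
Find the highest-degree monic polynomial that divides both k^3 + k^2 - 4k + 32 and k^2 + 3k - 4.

k + 4

By polynomial division,
  k^3 + k^2 - 4k + 32 = (k - 2)(k^2 + 3k - 4) + (6k + 24)
  k^2 + 3k - 4 = ((1/6)k - 1/6)(6k + 24) + (0)
Last nonzero remainder: 6k + 24. Dividing through by 6 gives the monic gcd k + 4.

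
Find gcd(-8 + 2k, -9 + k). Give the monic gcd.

Apply the Euclidean algorithm:
  2k - 8 = (2)(k - 9) + (10)
  k - 9 = ((1/10)k - 9/10)(10) + (0)
The last nonzero remainder is the constant 10, so the polynomials are coprime and gcd = 1.

1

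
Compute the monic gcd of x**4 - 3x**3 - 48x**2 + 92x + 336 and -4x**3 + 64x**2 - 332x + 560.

Repeated division with remainder:
  x**4 - 3x**3 - 48x**2 + 92x + 336 = (-(1/4)x - 13/4)(-4x**3 + 64x**2 - 332x + 560) + (77x**2 - 847x + 2156)
  -4x**3 + 64x**2 - 332x + 560 = (-(4/77)x + 20/77)(77x**2 - 847x + 2156) + (0)
Last nonzero remainder: 77x**2 - 847x + 2156. Dividing through by 77 gives the monic gcd x**2 - 11x + 28.

x**2 - 11x + 28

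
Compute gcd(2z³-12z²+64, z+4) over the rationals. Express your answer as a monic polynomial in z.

1

Apply the Euclidean algorithm:
  2z³-12z²+64 = (2z²-20z+80)(z+4) + (-256)
  z+4 = (-(1/256)z-1/64)(-256) + (0)
The last nonzero remainder is the constant -256, so the polynomials are coprime and gcd = 1.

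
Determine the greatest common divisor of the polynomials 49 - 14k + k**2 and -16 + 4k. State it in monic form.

1

Repeated division with remainder:
  k**2 - 14k + 49 = ((1/4)k - 5/2)(4k - 16) + (9)
  4k - 16 = ((4/9)k - 16/9)(9) + (0)
The last nonzero remainder is the constant 9, so the polynomials are coprime and gcd = 1.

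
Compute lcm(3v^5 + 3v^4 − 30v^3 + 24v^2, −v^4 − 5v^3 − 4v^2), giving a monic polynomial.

v^6 + 2v^5 − 9v^4 − 2v^3 + 8v^2

By polynomial division,
  3v^5 + 3v^4 − 30v^3 + 24v^2 = (−3v + 12)(−v^4 − 5v^3 − 4v^2) + (18v^3 + 72v^2)
  −v^4 − 5v^3 − 4v^2 = (−(1/18)v − 1/18)(18v^3 + 72v^2) + (0)
Last nonzero remainder: 18v^3 + 72v^2. Dividing through by 18 gives the monic gcd v^3 + 4v^2.
Then lcm(f, g) = f·g / gcd(f, g); expanding and making the result monic gives the answer.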